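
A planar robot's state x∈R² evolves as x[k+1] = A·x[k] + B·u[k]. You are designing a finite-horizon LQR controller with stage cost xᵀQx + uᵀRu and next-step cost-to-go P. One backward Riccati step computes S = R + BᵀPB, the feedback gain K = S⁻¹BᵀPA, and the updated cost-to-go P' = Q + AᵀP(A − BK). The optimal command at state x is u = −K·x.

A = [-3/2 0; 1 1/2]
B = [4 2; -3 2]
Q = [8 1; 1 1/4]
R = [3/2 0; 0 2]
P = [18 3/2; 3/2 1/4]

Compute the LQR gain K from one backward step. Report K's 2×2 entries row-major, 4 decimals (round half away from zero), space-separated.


BᵀP = [67.5000 5.2500; 39.0000 3.5000]
S = R + BᵀPB = [3/2 0; 0 2] + [254.2500 145.5000; 145.5000 85.0000] = [255.7500 145.5000; 145.5000 87.0000]
BᵀPA = [-96.0000 2.6250; -55.0000 1.7500]
K = S⁻¹·BᵀPA = [-0.3236 -0.0243; -0.0910 0.0608]
A−BK = [-0.0236 -0.0243; 0.2111 0.3056]
AᵀP(A−BK) = [0.1799 0.0087; 0.0087 0.0200]
P' = Q + AᵀP(A−BK) = [8.1799 1.0087; 1.0087 0.2700]
tr(P') = 8.4498

-0.3236 -0.0243 -0.0910 0.0608


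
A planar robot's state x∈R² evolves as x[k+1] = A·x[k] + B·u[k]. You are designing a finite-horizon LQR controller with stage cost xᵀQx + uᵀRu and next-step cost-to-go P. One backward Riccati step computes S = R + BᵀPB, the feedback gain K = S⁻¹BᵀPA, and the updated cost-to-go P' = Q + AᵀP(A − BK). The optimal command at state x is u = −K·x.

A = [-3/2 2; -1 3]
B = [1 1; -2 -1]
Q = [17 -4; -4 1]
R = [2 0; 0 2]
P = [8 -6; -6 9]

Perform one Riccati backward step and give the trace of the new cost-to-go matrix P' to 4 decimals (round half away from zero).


BᵀP = [20.0000 -24.0000; 14.0000 -15.0000]
S = R + BᵀPB = [2 0; 0 2] + [68.0000 44.0000; 44.0000 29.0000] = [70.0000 44.0000; 44.0000 31.0000]
BᵀPA = [-6.0000 -32.0000; -6.0000 -17.0000]
K = S⁻¹·BᵀPA = [0.3333 -1.0427; -0.6667 0.9316]
A−BK = [-1.1667 2.1111; -1.0000 1.8462]
AᵀP(A−BK) = [7.0000 -12.6667; -12.6667 23.4701]
P' = Q + AᵀP(A−BK) = [24.0000 -16.6667; -16.6667 24.4701]
tr(P') = 48.4701

48.4701


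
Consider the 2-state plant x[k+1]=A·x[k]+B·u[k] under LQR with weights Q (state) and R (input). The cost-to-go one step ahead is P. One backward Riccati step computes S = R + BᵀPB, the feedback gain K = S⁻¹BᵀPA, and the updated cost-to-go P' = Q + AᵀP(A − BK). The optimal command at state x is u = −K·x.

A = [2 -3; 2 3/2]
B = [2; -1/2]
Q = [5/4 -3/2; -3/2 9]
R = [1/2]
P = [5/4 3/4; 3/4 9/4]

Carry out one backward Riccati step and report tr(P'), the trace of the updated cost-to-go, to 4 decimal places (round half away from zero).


BᵀP = [2.1250 0.3750]
S = R + BᵀPB = [1/2] + [4.0625] = [4.5625]
BᵀPA = [5.0000 -5.8125]
K = S⁻¹·BᵀPA = [1.0959 -1.2740]
A−BK = [-0.1918 -0.4521; 2.5479 0.8630]
AᵀP(A−BK) = [14.5205 3.3699; 3.3699 2.1575]
P' = Q + AᵀP(A−BK) = [15.7705 1.8699; 1.8699 11.1575]
tr(P') = 26.9281

26.9281


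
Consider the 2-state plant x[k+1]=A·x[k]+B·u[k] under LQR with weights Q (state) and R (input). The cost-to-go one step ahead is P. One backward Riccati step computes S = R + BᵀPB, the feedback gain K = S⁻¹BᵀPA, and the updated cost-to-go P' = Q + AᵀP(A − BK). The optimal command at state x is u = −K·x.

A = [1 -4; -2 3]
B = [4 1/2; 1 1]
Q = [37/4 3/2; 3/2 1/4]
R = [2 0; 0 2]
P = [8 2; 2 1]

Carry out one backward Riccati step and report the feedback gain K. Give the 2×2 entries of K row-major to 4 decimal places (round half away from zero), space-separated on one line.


0.1700 -0.8357 -0.3456 0.5326

BᵀP = [34.0000 9.0000; 6.0000 2.0000]
S = R + BᵀPB = [2 0; 0 2] + [145.0000 26.0000; 26.0000 5.0000] = [147.0000 26.0000; 26.0000 7.0000]
BᵀPA = [16.0000 -109.0000; 2.0000 -18.0000]
K = S⁻¹·BᵀPA = [0.1700 -0.8357; -0.3456 0.5326]
A−BK = [0.4929 -0.9235; -1.8244 3.3031]
AᵀP(A−BK) = [1.9717 -3.6941; -3.6941 7.4958]
P' = Q + AᵀP(A−BK) = [11.2217 -2.1941; -2.1941 7.7458]
tr(P') = 18.9674


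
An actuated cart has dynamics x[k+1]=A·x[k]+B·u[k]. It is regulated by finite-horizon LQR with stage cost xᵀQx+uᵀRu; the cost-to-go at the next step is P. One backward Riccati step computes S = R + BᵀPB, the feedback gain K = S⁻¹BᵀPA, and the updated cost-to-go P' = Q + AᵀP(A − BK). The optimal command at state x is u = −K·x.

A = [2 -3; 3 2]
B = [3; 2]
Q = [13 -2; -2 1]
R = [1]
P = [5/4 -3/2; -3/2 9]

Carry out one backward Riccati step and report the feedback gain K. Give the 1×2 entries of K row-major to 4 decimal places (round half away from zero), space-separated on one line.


1.3884 0.8182

BᵀP = [0.7500 13.5000]
S = R + BᵀPB = [1] + [29.2500] = [30.2500]
BᵀPA = [42.0000 24.7500]
K = S⁻¹·BᵀPA = [1.3884 0.8182]
A−BK = [-2.1653 -5.4545; 0.2231 0.3636]
AᵀP(A−BK) = [9.6860 19.6364; 19.6364 45.0000]
P' = Q + AᵀP(A−BK) = [22.6860 17.6364; 17.6364 46.0000]
tr(P') = 68.6860


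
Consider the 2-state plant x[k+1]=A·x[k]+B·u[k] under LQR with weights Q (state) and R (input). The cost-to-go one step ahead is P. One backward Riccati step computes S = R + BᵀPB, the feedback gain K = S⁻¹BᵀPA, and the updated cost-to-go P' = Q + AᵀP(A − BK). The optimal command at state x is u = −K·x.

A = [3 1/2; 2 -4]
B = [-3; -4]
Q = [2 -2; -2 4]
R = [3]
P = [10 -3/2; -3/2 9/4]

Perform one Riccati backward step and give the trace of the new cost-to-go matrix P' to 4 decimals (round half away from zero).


60.5645

BᵀP = [-24.0000 -4.5000]
S = R + BᵀPB = [3] + [90.0000] = [93.0000]
BᵀPA = [-81.0000 6.0000]
K = S⁻¹·BᵀPA = [-0.8710 0.0645]
A−BK = [0.3871 0.6935; -1.4839 -3.7419]
AᵀP(A−BK) = [10.4516 18.7258; 18.7258 44.1129]
P' = Q + AᵀP(A−BK) = [12.4516 16.7258; 16.7258 48.1129]
tr(P') = 60.5645


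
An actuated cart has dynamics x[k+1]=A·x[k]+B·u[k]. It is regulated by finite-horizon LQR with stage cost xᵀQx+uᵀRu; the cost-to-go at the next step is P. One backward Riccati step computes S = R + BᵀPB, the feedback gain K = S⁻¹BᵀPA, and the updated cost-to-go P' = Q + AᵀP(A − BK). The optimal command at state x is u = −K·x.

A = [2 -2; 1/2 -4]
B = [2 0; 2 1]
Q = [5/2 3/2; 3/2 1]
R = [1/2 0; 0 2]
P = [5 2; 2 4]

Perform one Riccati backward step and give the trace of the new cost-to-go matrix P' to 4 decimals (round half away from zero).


BᵀP = [14.0000 12.0000; 2.0000 4.0000]
S = R + BᵀPB = [1/2 0; 0 2] + [52.0000 12.0000; 12.0000 4.0000] = [52.5000 12.0000; 12.0000 6.0000]
BᵀPA = [34.0000 -76.0000; 6.0000 -20.0000]
K = S⁻¹·BᵀPA = [0.7719 -1.2632; -0.5439 -0.8070]
A−BK = [0.4561 0.5263; -0.5000 -0.6667]
AᵀP(A−BK) = [2.0175 1.7895; 1.7895 3.8596]
P' = Q + AᵀP(A−BK) = [4.5175 3.2895; 3.2895 4.8596]
tr(P') = 9.3772

9.3772


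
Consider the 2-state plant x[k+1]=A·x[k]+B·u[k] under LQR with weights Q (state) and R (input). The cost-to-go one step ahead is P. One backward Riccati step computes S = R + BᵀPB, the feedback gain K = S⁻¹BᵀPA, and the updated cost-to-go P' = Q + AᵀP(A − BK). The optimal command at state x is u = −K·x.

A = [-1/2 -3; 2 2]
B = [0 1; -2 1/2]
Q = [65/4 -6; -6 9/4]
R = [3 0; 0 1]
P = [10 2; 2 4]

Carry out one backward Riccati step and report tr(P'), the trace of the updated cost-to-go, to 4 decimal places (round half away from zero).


35.7834

BᵀP = [-4.0000 -8.0000; 11.0000 4.0000]
S = R + BᵀPB = [3 0; 0 1] + [16.0000 -8.0000; -8.0000 13.0000] = [19.0000 -8.0000; -8.0000 14.0000]
BᵀPA = [-14.0000 -4.0000; 2.5000 -25.0000]
K = S⁻¹·BᵀPA = [-0.8713 -1.2673; -0.3193 -2.5099]
A−BK = [-0.1807 -0.4901; 0.4171 0.7203]
AᵀP(A−BK) = [3.1002 5.5322; 5.5322 14.1832]
P' = Q + AᵀP(A−BK) = [19.3502 -0.4678; -0.4678 16.4332]
tr(P') = 35.7834


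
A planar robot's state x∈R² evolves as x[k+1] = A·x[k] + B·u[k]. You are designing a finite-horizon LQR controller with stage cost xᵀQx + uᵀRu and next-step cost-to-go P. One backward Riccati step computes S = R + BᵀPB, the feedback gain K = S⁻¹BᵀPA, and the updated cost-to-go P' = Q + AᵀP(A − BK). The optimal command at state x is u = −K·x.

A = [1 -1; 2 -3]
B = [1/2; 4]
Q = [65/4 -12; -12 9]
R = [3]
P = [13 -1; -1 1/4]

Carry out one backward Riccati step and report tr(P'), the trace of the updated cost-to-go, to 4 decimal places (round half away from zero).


BᵀP = [2.5000 0.5000]
S = R + BᵀPB = [3] + [3.2500] = [6.2500]
BᵀPA = [3.5000 -4.0000]
K = S⁻¹·BᵀPA = [0.5600 -0.6400]
A−BK = [0.7200 -0.6800; -0.2400 -0.4400]
AᵀP(A−BK) = [8.0400 -7.2600; -7.2600 6.6900]
P' = Q + AᵀP(A−BK) = [24.2900 -19.2600; -19.2600 15.6900]
tr(P') = 39.9800

39.9800


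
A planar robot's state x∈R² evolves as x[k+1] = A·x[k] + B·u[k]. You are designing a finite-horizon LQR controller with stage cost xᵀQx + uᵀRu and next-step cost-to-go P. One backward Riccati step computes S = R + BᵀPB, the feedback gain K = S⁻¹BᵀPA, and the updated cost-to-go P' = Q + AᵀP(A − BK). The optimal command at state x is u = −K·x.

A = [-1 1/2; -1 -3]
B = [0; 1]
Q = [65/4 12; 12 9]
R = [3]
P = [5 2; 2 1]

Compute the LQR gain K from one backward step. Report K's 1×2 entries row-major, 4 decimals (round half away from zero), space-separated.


BᵀP = [2.0000 1.0000]
S = R + BᵀPB = [3] + [1.0000] = [4.0000]
BᵀPA = [-3.0000 -2.0000]
K = S⁻¹·BᵀPA = [-0.7500 -0.5000]
A−BK = [-1.0000 0.5000; -0.2500 -2.5000]
AᵀP(A−BK) = [7.7500 4.0000; 4.0000 3.2500]
P' = Q + AᵀP(A−BK) = [24.0000 16.0000; 16.0000 12.2500]
tr(P') = 36.2500

-0.7500 -0.5000


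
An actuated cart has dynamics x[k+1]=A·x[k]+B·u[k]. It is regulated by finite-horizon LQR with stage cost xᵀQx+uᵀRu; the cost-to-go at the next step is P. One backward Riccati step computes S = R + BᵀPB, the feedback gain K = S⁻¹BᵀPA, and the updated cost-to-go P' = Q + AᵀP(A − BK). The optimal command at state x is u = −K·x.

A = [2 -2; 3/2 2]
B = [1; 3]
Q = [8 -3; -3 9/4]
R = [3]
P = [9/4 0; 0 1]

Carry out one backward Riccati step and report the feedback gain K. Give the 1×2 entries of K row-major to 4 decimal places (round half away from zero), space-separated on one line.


0.6316 0.1053

BᵀP = [2.2500 3.0000]
S = R + BᵀPB = [3] + [11.2500] = [14.2500]
BᵀPA = [9.0000 1.5000]
K = S⁻¹·BᵀPA = [0.6316 0.1053]
A−BK = [1.3684 -2.1053; -0.3947 1.6842]
AᵀP(A−BK) = [5.5658 -6.9474; -6.9474 12.8421]
P' = Q + AᵀP(A−BK) = [13.5658 -9.9474; -9.9474 15.0921]
tr(P') = 28.6579


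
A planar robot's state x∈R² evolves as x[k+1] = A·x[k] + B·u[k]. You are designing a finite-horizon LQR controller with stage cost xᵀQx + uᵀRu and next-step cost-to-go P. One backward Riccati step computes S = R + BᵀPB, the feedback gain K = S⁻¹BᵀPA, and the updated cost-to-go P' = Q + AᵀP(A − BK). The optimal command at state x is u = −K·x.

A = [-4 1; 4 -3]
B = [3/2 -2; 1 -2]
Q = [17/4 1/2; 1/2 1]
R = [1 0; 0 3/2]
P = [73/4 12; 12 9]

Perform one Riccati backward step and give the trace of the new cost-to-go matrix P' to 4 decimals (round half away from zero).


34.9125

BᵀP = [39.3750 27.0000; -60.5000 -42.0000]
S = R + BᵀPB = [1 0; 0 3/2] + [86.0625 -132.7500; -132.7500 205.0000] = [87.0625 -132.7500; -132.7500 206.5000]
BᵀPA = [-49.5000 -41.6250; 74.0000 65.5000]
K = S⁻¹·BᵀPA = [-1.1192 0.2798; -0.3611 0.4971]
A−BK = [-3.0435 1.5744; 4.3969 -2.2857]
AᵀP(A−BK) = [23.3234 -11.9326; -11.9326 6.3391]
P' = Q + AᵀP(A−BK) = [27.5734 -11.4326; -11.4326 7.3391]
tr(P') = 34.9125


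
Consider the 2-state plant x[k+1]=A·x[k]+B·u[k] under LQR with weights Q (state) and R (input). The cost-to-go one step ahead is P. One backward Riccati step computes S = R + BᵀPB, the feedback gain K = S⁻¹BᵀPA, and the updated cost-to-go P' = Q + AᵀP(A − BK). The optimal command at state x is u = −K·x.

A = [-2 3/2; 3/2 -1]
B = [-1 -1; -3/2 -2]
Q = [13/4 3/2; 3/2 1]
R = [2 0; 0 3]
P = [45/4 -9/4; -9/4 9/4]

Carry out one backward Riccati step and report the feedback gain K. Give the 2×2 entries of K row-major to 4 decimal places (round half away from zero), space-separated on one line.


1.5723 -1.1657 -0.4066 0.2756

BᵀP = [-7.8750 -1.1250; -6.7500 -2.2500]
S = R + BᵀPB = [2 0; 0 3] + [9.5625 10.1250; 10.1250 11.2500] = [11.5625 10.1250; 10.1250 14.2500]
BᵀPA = [14.0625 -10.6875; 10.1250 -7.8750]
K = S⁻¹·BᵀPA = [1.5723 -1.1657; -0.4066 0.2756]
A−BK = [-0.8343 0.6099; 3.0452 -2.1973]
AᵀP(A−BK) = [45.5693 -33.0858; -33.0858 24.0248]
P' = Q + AᵀP(A−BK) = [48.8193 -31.5858; -31.5858 25.0248]
tr(P') = 73.8441


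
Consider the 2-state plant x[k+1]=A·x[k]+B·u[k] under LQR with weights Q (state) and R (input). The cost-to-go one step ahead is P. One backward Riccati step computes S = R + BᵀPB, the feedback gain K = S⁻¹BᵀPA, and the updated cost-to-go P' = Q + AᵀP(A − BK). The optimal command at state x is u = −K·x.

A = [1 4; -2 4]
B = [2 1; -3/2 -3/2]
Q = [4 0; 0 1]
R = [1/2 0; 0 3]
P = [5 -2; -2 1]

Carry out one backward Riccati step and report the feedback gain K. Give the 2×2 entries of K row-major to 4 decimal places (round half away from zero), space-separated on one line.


0.6298 0.9282 0.0994 -0.1061

BᵀP = [13.0000 -5.5000; 8.0000 -3.5000]
S = R + BᵀPB = [1/2 0; 0 3] + [34.2500 21.2500; 21.2500 13.2500] = [34.7500 21.2500; 21.2500 16.2500]
BᵀPA = [24.0000 30.0000; 15.0000 18.0000]
K = S⁻¹·BᵀPA = [0.6298 0.9282; 0.0994 -0.1061]
A−BK = [-0.3591 2.2497; -0.9061 5.2331]
AᵀP(A−BK) = [0.3923 -0.6851; -0.6851 6.0641]
P' = Q + AᵀP(A−BK) = [4.3923 -0.6851; -0.6851 7.0641]
tr(P') = 11.4564


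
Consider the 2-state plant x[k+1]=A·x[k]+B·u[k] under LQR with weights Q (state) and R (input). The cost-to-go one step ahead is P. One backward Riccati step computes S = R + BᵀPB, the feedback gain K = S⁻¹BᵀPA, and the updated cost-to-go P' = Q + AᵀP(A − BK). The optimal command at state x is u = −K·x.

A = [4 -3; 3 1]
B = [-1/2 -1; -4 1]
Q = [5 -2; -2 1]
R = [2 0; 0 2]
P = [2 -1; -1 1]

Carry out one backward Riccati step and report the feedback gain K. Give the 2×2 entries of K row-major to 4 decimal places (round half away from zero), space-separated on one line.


-0.4810 -0.2700 -1.3038 1.3207

BᵀP = [3.0000 -3.5000; -3.0000 2.0000]
S = R + BᵀPB = [2 0; 0 2] + [12.5000 -6.5000; -6.5000 5.0000] = [14.5000 -6.5000; -6.5000 7.0000]
BᵀPA = [1.5000 -12.5000; -6.0000 11.0000]
K = S⁻¹·BᵀPA = [-0.4810 -0.2700; -1.3038 1.3207]
A−BK = [2.4557 -1.8143; 2.3797 -1.4008]
AᵀP(A−BK) = [9.8987 -7.6709; -7.6709 7.0970]
P' = Q + AᵀP(A−BK) = [14.8987 -9.6709; -9.6709 8.0970]
tr(P') = 22.9958


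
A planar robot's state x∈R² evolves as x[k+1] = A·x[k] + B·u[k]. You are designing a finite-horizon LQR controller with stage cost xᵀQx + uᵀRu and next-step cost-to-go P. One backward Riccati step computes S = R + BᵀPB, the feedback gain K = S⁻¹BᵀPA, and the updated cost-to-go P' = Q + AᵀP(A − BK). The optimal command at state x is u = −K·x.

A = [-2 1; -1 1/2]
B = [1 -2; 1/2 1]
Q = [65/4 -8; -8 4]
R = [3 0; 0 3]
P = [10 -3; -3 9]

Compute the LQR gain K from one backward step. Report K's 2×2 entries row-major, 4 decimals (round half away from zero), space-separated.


-1.2938 0.6469 0.1710 -0.0855

BᵀP = [8.5000 1.5000; -23.0000 15.0000]
S = R + BᵀPB = [3 0; 0 3] + [9.2500 -15.5000; -15.5000 61.0000] = [12.2500 -15.5000; -15.5000 64.0000]
BᵀPA = [-18.5000 9.2500; 31.0000 -15.5000]
K = S⁻¹·BᵀPA = [-1.2938 0.6469; 0.1710 -0.0855]
A−BK = [-0.3641 0.1821; -0.5241 0.2621]
AᵀP(A−BK) = [7.7628 -3.8814; -3.8814 1.9407]
P' = Q + AᵀP(A−BK) = [24.0128 -11.8814; -11.8814 5.9407]
tr(P') = 29.9534


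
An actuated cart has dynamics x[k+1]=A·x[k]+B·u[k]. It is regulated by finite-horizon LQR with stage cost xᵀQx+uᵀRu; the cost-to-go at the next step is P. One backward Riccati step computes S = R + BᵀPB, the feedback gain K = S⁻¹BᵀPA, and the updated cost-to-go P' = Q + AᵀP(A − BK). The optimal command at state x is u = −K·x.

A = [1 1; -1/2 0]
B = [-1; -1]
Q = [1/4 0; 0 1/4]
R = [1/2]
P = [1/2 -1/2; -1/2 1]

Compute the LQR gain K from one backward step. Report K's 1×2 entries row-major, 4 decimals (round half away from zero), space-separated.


0.2500 0.0000

BᵀP = [0.0000 -0.5000]
S = R + BᵀPB = [1/2] + [0.5000] = [1.0000]
BᵀPA = [0.2500 0.0000]
K = S⁻¹·BᵀPA = [0.2500 0.0000]
A−BK = [1.2500 1.0000; -0.2500 0.0000]
AᵀP(A−BK) = [1.1875 0.7500; 0.7500 0.5000]
P' = Q + AᵀP(A−BK) = [1.4375 0.7500; 0.7500 0.7500]
tr(P') = 2.1875


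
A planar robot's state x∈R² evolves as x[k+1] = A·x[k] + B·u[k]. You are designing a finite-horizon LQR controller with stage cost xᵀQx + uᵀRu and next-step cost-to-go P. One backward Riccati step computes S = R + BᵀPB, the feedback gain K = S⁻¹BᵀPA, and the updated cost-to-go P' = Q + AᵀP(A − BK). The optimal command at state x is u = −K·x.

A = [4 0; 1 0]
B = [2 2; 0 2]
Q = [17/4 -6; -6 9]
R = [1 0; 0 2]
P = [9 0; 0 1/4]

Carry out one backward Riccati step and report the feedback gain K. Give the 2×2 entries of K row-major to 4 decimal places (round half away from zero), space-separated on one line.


BᵀP = [18.0000 0.0000; 18.0000 0.5000]
S = R + BᵀPB = [1 0; 0 2] + [36.0000 36.0000; 36.0000 37.0000] = [37.0000 36.0000; 36.0000 39.0000]
BᵀPA = [72.0000 0.0000; 72.5000 0.0000]
K = S⁻¹·BᵀPA = [1.3469 0.0000; 0.6156 0.0000]
A−BK = [0.0748 0.0000; -0.2313 0.0000]
AᵀP(A−BK) = [2.6361 0.0000; 0.0000 0.0000]
P' = Q + AᵀP(A−BK) = [6.8861 -6.0000; -6.0000 9.0000]
tr(P') = 15.8861

1.3469 0.0000 0.6156 0.0000


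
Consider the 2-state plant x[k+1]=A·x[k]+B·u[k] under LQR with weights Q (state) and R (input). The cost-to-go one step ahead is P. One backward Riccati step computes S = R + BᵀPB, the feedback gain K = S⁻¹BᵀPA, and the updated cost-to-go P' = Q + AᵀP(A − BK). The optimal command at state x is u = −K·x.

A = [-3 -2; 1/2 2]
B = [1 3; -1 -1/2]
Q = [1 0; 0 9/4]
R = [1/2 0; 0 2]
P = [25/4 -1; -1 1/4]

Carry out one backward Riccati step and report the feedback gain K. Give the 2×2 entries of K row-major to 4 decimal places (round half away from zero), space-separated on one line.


-0.8745 -0.8018 -0.6482 -0.4373

BᵀP = [7.2500 -1.2500; 19.2500 -3.1250]
S = R + BᵀPB = [1/2 0; 0 2] + [8.5000 22.3750; 22.3750 59.3125] = [9.0000 22.3750; 22.3750 61.3125]
BᵀPA = [-22.3750 -17.0000; -59.3125 -44.7500]
K = S⁻¹·BᵀPA = [-0.8745 -0.8018; -0.6482 -0.4373]
A−BK = [-0.1808 0.1136; -0.6986 0.9795]
AᵀP(A−BK) = [1.2965 0.8745; 0.8745 0.8018]
P' = Q + AᵀP(A−BK) = [2.2965 0.8745; 0.8745 3.0518]
tr(P') = 5.3483


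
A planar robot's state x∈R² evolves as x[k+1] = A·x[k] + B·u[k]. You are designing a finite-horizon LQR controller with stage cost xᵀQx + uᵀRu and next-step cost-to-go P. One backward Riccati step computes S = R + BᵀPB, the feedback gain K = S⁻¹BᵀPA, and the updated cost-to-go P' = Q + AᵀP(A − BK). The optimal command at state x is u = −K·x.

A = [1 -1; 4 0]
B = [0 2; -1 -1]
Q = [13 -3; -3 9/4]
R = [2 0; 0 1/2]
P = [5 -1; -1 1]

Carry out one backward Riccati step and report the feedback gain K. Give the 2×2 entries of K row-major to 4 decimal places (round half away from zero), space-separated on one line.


BᵀP = [1.0000 -1.0000; 11.0000 -3.0000]
S = R + BᵀPB = [2 0; 0 1/2] + [1.0000 3.0000; 3.0000 25.0000] = [3.0000 3.0000; 3.0000 25.5000]
BᵀPA = [-3.0000 -1.0000; -1.0000 -11.0000]
K = S⁻¹·BᵀPA = [-1.0889 0.1111; 0.0889 -0.4444]
A−BK = [0.8222 -0.1111; 3.0000 -0.3333]
AᵀP(A−BK) = [9.8222 -1.1111; -1.1111 0.2222]
P' = Q + AᵀP(A−BK) = [22.8222 -4.1111; -4.1111 2.4722]
tr(P') = 25.2944

-1.0889 0.1111 0.0889 -0.4444


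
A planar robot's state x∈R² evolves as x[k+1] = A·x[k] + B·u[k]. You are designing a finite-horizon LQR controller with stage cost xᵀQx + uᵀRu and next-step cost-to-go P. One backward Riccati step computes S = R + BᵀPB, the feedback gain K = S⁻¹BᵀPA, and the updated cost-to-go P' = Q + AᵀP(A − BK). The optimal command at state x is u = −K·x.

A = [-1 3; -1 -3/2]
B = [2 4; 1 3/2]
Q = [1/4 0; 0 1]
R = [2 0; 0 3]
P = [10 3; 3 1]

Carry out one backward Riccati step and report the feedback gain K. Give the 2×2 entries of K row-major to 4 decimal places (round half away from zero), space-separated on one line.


BᵀP = [23.0000 7.0000; 44.5000 13.5000]
S = R + BᵀPB = [2 0; 0 3] + [53.0000 102.5000; 102.5000 198.2500] = [55.0000 102.5000; 102.5000 201.2500]
BᵀPA = [-30.0000 58.5000; -58.0000 113.2500]
K = S⁻¹·BᵀPA = [-0.1644 0.2933; -0.2044 0.4133]
A−BK = [0.1467 0.7600; -0.5289 -2.4133]
AᵀP(A−BK) = [0.2089 -0.2267; -0.2267 1.2800]
P' = Q + AᵀP(A−BK) = [0.4589 -0.2267; -0.2267 2.2800]
tr(P') = 2.7389

-0.1644 0.2933 -0.2044 0.4133


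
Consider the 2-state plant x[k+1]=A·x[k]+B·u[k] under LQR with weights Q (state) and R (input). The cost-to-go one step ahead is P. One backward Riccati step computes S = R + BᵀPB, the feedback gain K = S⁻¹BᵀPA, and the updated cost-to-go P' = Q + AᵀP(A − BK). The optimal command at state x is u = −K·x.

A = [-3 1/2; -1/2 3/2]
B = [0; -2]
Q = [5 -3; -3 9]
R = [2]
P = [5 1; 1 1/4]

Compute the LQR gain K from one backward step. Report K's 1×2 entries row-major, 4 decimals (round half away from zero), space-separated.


BᵀP = [-2.0000 -0.5000]
S = R + BᵀPB = [2] + [1.0000] = [3.0000]
BᵀPA = [6.2500 -1.7500]
K = S⁻¹·BᵀPA = [2.0833 -0.5833]
A−BK = [-3.0000 0.5000; 3.6667 0.3333]
AᵀP(A−BK) = [35.0417 -8.7917; -8.7917 2.2917]
P' = Q + AᵀP(A−BK) = [40.0417 -11.7917; -11.7917 11.2917]
tr(P') = 51.3333

2.0833 -0.5833


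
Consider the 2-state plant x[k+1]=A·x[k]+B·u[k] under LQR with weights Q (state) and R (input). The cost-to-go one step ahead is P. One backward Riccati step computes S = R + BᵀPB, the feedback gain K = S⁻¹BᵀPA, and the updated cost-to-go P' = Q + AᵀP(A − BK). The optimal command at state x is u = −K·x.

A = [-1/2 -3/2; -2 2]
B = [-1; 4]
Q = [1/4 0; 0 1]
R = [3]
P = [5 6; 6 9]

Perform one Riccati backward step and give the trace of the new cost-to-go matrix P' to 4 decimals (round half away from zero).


BᵀP = [19.0000 30.0000]
S = R + BᵀPB = [3] + [101.0000] = [104.0000]
BᵀPA = [-69.5000 31.5000]
K = S⁻¹·BᵀPA = [-0.6683 0.3029]
A−BK = [-1.1683 -1.1971; 0.6731 0.7885]
AᵀP(A−BK) = [2.8053 0.8005; 0.8005 1.7091]
P' = Q + AᵀP(A−BK) = [3.0553 0.8005; 0.8005 2.7091]
tr(P') = 5.7644

5.7644


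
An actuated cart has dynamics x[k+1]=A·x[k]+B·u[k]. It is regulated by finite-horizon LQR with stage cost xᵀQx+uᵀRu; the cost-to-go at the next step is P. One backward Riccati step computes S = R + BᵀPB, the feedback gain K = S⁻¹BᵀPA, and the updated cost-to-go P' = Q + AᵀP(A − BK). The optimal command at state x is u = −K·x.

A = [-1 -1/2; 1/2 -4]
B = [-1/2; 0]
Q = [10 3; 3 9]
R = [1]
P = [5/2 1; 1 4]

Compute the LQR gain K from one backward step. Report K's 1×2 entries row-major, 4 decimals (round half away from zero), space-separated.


0.6154 1.6154

BᵀP = [-1.2500 -0.5000]
S = R + BᵀPB = [1] + [0.6250] = [1.6250]
BᵀPA = [1.0000 2.6250]
K = S⁻¹·BᵀPA = [0.6154 1.6154]
A−BK = [-0.6923 0.3077; 0.5000 -4.0000]
AᵀP(A−BK) = [1.8846 -4.6154; -4.6154 64.3846]
P' = Q + AᵀP(A−BK) = [11.8846 -1.6154; -1.6154 73.3846]
tr(P') = 85.2692


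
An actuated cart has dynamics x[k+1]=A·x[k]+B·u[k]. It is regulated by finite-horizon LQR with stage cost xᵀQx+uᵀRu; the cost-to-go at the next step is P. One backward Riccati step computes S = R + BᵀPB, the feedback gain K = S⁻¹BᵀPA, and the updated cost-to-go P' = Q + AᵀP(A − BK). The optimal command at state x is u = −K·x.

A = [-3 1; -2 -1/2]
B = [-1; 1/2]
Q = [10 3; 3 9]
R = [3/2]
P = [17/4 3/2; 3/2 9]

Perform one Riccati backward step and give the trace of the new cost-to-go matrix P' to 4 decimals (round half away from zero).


109.2885

BᵀP = [-3.5000 3.0000]
S = R + BᵀPB = [3/2] + [5.0000] = [6.5000]
BᵀPA = [4.5000 -5.0000]
K = S⁻¹·BᵀPA = [0.6923 -0.7692]
A−BK = [-2.3077 0.2308; -2.3462 -0.1154]
AᵀP(A−BK) = [89.1346 -1.0385; -1.0385 1.1538]
P' = Q + AᵀP(A−BK) = [99.1346 1.9615; 1.9615 10.1538]
tr(P') = 109.2885


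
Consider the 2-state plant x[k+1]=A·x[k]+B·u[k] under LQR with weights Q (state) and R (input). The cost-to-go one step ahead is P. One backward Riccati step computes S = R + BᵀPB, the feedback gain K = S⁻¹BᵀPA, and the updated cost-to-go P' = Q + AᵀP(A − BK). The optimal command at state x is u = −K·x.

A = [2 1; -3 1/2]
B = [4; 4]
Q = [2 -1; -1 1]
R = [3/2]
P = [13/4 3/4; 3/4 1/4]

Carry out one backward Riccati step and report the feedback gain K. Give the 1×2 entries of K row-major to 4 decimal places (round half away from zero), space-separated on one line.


BᵀP = [16.0000 4.0000]
S = R + BᵀPB = [3/2] + [80.0000] = [81.5000]
BᵀPA = [20.0000 18.0000]
K = S⁻¹·BᵀPA = [0.2454 0.2209]
A−BK = [1.0184 0.1166; -3.9816 -0.3834]
AᵀP(A−BK) = [1.3420 0.2078; 0.2078 0.0870]
P' = Q + AᵀP(A−BK) = [3.3420 -0.7922; -0.7922 1.0870]
tr(P') = 4.4291

0.2454 0.2209


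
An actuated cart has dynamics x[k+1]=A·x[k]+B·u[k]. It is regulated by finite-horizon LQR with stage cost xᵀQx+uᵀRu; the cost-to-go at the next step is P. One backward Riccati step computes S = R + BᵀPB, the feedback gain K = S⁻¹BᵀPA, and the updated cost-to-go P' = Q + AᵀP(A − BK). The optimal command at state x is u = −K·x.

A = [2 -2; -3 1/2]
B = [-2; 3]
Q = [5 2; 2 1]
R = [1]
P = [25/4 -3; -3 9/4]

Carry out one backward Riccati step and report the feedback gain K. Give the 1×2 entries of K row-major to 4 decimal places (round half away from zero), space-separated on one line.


-0.9878 0.6003

BᵀP = [-21.5000 12.7500]
S = R + BᵀPB = [1] + [81.2500] = [82.2500]
BᵀPA = [-81.2500 49.3750]
K = S⁻¹·BᵀPA = [-0.9878 0.6003]
A−BK = [0.0243 -0.7994; -0.0365 -1.3009]
AᵀP(A−BK) = [0.9878 -0.6003; -0.6003 1.9225]
P' = Q + AᵀP(A−BK) = [5.9878 1.3997; 1.3997 2.9225]
tr(P') = 8.9103


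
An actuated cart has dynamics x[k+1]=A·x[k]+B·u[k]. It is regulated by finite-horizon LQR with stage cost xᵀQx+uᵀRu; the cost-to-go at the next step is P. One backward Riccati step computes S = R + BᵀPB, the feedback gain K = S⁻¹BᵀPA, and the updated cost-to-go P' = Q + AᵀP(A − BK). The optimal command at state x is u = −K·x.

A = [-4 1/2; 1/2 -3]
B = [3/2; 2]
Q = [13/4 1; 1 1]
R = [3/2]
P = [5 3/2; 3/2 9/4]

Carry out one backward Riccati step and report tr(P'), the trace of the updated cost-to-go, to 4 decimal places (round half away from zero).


BᵀP = [10.5000 6.7500]
S = R + BᵀPB = [3/2] + [29.2500] = [30.7500]
BᵀPA = [-38.6250 -15.0000]
K = S⁻¹·BᵀPA = [-1.2561 -0.4878]
A−BK = [-2.1159 1.2317; 3.0122 -2.0244]
AᵀP(A−BK) = [26.0457 -13.8415; -13.8415 9.6829]
P' = Q + AᵀP(A−BK) = [29.2957 -12.8415; -12.8415 10.6829]
tr(P') = 39.9787

39.9787


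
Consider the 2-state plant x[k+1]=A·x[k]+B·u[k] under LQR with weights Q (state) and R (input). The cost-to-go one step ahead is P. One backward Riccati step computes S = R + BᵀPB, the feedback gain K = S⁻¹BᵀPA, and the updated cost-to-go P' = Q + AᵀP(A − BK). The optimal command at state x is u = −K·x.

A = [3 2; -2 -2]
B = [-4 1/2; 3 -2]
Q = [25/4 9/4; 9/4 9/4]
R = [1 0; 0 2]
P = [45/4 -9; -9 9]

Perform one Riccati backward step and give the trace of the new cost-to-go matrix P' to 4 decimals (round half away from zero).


BᵀP = [-72.0000 63.0000; 23.6250 -22.5000]
S = R + BᵀPB = [1 0; 0 2] + [477.0000 -162.0000; -162.0000 56.8125] = [478.0000 -162.0000; -162.0000 58.8125]
BᵀPA = [-342.0000 -270.0000; 115.8750 92.2500]
K = S⁻¹·BᵀPA = [-0.7183 -0.5004; -0.0084 0.1903]
A−BK = [0.1309 -0.0966; 0.1382 -0.1184]
AᵀP(A−BK) = [0.5552 0.3264; 0.3264 0.3480]
P' = Q + AᵀP(A−BK) = [6.8052 2.5764; 2.5764 2.5980]
tr(P') = 9.4032

9.4032


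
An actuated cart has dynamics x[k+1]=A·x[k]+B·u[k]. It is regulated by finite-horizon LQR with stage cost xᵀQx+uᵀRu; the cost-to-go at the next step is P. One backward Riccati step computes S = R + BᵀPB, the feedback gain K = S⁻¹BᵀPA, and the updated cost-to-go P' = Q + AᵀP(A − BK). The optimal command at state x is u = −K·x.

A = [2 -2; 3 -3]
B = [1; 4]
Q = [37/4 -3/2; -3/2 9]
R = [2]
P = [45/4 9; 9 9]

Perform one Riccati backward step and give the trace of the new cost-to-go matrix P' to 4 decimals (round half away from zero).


BᵀP = [47.2500 45.0000]
S = R + BᵀPB = [2] + [227.2500] = [229.2500]
BᵀPA = [229.5000 -229.5000]
K = S⁻¹·BᵀPA = [1.0011 -1.0011]
A−BK = [0.9989 -0.9989; -1.0044 1.0044]
AᵀP(A−BK) = [4.2497 -4.2497; -4.2497 4.2497]
P' = Q + AᵀP(A−BK) = [13.4997 -5.7497; -5.7497 13.2497]
tr(P') = 26.7495

26.7495


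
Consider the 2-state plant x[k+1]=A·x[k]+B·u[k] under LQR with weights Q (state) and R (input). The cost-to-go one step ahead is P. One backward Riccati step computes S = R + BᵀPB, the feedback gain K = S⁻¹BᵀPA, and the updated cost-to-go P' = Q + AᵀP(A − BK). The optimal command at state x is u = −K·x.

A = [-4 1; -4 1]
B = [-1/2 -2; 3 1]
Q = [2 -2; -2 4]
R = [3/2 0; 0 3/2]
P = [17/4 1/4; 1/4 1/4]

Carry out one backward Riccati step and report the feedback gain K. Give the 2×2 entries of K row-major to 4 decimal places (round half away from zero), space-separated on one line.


BᵀP = [-1.3750 0.6250; -8.2500 -0.2500]
S = R + BᵀPB = [3/2 0; 0 3/2] + [2.5625 3.3750; 3.3750 16.2500] = [4.0625 3.3750; 3.3750 17.7500]
BᵀPA = [3.0000 -0.7500; 34.0000 -8.5000]
K = S⁻¹·BᵀPA = [-1.0129 0.2532; 2.1081 -0.5270]
A−BK = [-0.2903 0.0726; -3.0695 0.7674]
AᵀP(A−BK) = [11.3639 -2.8410; -2.8410 0.7102]
P' = Q + AᵀP(A−BK) = [13.3639 -4.8410; -4.8410 4.7102]
tr(P') = 18.0741

-1.0129 0.2532 2.1081 -0.5270


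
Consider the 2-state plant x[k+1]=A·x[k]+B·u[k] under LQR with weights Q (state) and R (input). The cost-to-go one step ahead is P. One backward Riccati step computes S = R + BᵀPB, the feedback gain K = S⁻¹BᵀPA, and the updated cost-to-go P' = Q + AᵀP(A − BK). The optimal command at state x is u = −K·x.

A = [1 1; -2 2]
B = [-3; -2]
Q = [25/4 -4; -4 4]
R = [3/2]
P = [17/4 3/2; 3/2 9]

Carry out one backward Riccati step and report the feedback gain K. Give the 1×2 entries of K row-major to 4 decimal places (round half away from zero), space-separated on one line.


0.3120 -0.6480

BᵀP = [-15.7500 -22.5000]
S = R + BᵀPB = [3/2] + [92.2500] = [93.7500]
BᵀPA = [29.2500 -60.7500]
K = S⁻¹·BᵀPA = [0.3120 -0.6480]
A−BK = [1.9360 -0.9440; -1.3760 0.7040]
AᵀP(A−BK) = [25.1240 -12.7960; -12.7960 6.8840]
P' = Q + AᵀP(A−BK) = [31.3740 -16.7960; -16.7960 10.8840]
tr(P') = 42.2580


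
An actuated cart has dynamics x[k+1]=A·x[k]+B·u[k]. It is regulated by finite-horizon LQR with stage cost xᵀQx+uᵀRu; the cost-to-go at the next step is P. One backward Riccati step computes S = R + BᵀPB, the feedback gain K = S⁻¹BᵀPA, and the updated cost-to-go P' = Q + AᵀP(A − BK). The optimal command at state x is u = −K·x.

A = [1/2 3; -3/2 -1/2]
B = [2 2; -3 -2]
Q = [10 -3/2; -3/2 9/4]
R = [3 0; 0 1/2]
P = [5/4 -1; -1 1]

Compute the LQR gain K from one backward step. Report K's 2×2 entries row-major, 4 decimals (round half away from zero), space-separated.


BᵀP = [5.5000 -5.0000; 4.5000 -4.0000]
S = R + BᵀPB = [3 0; 0 1/2] + [26.0000 21.0000; 21.0000 17.0000] = [29.0000 21.0000; 21.0000 17.5000]
BᵀPA = [10.2500 19.0000; 8.2500 15.5000]
K = S⁻¹·BᵀPA = [0.0921 0.1053; 0.3609 0.7594]
A−BK = [-0.4060 1.2707; -0.5019 1.3346]
AᵀP(A−BK) = [0.1410 0.0310; 0.0310 0.7293]
P' = Q + AᵀP(A−BK) = [10.1410 -1.4690; -1.4690 2.9793]
tr(P') = 13.1203

0.0921 0.1053 0.3609 0.7594


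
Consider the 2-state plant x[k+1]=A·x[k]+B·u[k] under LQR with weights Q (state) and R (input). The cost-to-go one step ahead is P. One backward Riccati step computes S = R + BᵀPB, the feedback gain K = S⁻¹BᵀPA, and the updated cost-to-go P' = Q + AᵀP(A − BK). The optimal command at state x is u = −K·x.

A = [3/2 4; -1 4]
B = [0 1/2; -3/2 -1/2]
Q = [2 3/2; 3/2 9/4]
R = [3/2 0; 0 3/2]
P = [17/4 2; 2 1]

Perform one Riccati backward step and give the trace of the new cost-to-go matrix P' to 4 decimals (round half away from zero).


BᵀP = [-3.0000 -1.5000; 1.1250 0.5000]
S = R + BᵀPB = [3/2 0; 0 3/2] + [2.2500 -0.7500; -0.7500 0.3125] = [3.7500 -0.7500; -0.7500 1.8125]
BᵀPA = [-3.0000 -18.0000; 1.1875 6.5000]
K = S⁻¹·BᵀPA = [-0.7293 -4.4511; 0.3534 1.7444]
A−BK = [1.3233 3.1278; -1.9173 -1.8045]
AᵀP(A−BK) = [1.9549 10.0752; 10.0752 56.5414]
P' = Q + AᵀP(A−BK) = [3.9549 11.5752; 11.5752 58.7914]
tr(P') = 62.7462

62.7462


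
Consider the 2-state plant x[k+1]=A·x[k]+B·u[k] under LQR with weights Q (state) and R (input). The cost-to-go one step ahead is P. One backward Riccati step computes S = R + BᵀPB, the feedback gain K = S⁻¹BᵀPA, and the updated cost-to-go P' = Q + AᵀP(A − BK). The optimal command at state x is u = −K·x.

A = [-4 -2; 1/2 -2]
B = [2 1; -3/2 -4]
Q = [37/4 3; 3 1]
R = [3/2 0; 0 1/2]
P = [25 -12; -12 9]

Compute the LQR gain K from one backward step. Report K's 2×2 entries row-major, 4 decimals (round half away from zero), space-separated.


BᵀP = [68.0000 -37.5000; 73.0000 -48.0000]
S = R + BᵀPB = [3/2 0; 0 1/2] + [192.2500 218.0000; 218.0000 265.0000] = [193.7500 218.0000; 218.0000 265.5000]
BᵀPA = [-290.7500 -61.0000; -316.0000 -50.0000]
K = S⁻¹·BᵀPA = [-2.1207 -1.3521; 0.5511 0.9218]
A−BK = [-0.3096 -0.2177; -0.4767 -0.3407]
AᵀP(A−BK) = [7.7977 5.1908; 5.1908 3.6165]
P' = Q + AᵀP(A−BK) = [17.0477 8.1908; 8.1908 4.6165]
tr(P') = 21.6642

-2.1207 -1.3521 0.5511 0.9218


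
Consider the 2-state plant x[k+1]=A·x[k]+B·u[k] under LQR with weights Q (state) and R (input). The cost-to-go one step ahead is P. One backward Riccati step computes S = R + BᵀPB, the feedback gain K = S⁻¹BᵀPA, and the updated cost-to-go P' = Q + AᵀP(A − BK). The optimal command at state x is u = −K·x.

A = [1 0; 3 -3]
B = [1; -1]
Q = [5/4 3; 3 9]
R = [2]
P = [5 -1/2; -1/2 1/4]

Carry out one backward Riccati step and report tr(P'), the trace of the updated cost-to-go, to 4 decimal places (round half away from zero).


BᵀP = [5.5000 -0.7500]
S = R + BᵀPB = [2] + [6.2500] = [8.2500]
BᵀPA = [3.2500 2.2500]
K = S⁻¹·BᵀPA = [0.3939 0.2727]
A−BK = [0.6061 -0.2727; 3.3939 -2.7273]
AᵀP(A−BK) = [2.9697 -1.6364; -1.6364 1.6364]
P' = Q + AᵀP(A−BK) = [4.2197 1.3636; 1.3636 10.6364]
tr(P') = 14.8561

14.8561


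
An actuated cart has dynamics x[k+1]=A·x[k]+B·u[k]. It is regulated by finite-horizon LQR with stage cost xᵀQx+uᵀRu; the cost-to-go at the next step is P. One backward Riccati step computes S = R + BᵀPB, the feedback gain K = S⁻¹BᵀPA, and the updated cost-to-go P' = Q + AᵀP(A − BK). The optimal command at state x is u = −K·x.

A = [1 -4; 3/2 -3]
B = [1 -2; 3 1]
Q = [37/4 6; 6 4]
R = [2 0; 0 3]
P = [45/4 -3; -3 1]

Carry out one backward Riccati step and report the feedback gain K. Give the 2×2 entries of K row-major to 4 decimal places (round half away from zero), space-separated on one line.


0.2918 -0.7720 -0.2244 1.2709

BᵀP = [2.2500 0.0000; -25.5000 7.0000]
S = R + BᵀPB = [2 0; 0 3] + [2.2500 -4.5000; -4.5000 58.0000] = [4.2500 -4.5000; -4.5000 61.0000]
BᵀPA = [2.2500 -9.0000; -15.0000 81.0000]
K = S⁻¹·BᵀPA = [0.2918 -0.7720; -0.2244 1.2709]
A−BK = [0.2594 -0.6862; 0.8488 -1.9550]
AᵀP(A−BK) = [0.4778 -1.6993; -1.6993 7.1077]
P' = Q + AᵀP(A−BK) = [9.7278 4.3007; 4.3007 11.1077]
tr(P') = 20.8355


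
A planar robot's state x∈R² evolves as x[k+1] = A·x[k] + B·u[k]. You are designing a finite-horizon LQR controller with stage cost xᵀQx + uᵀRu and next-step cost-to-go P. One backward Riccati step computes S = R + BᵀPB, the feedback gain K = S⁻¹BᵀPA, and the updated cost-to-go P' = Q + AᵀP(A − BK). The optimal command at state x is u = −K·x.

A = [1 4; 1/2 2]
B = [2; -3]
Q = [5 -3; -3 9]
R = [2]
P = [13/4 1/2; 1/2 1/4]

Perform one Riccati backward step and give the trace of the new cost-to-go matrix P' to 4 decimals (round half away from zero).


BᵀP = [5.0000 0.2500]
S = R + BᵀPB = [2] + [9.2500] = [11.2500]
BᵀPA = [5.1250 20.5000]
K = S⁻¹·BᵀPA = [0.4556 1.8222]
A−BK = [0.0889 0.3556; 1.8667 7.4667]
AᵀP(A−BK) = [1.4778 5.9111; 5.9111 23.6444]
P' = Q + AᵀP(A−BK) = [6.4778 2.9111; 2.9111 32.6444]
tr(P') = 39.1222

39.1222


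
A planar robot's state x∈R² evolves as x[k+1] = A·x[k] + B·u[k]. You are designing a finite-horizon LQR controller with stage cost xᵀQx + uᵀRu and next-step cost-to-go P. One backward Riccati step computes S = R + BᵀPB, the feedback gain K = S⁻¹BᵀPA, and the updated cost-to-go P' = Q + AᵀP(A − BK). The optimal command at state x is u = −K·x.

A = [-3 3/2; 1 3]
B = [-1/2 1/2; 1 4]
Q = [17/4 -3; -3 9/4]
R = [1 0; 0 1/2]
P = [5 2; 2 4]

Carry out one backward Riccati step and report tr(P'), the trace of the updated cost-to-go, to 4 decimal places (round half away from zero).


BᵀP = [-0.5000 3.0000; 10.5000 17.0000]
S = R + BᵀPB = [1 0; 0 1/2] + [3.2500 11.7500; 11.7500 73.2500] = [4.2500 11.7500; 11.7500 73.7500]
BᵀPA = [4.5000 8.2500; -14.5000 66.7500]
K = S⁻¹·BᵀPA = [2.8639 -1.0029; -0.6529 1.0649]
A−BK = [-1.2416 0.4661; 0.7477 -0.2566]
AᵀP(A−BK) = [14.6458 -5.5467; -5.5467 2.4440]
P' = Q + AᵀP(A−BK) = [18.8958 -8.5467; -8.5467 4.6940]
tr(P') = 23.5898

23.5898


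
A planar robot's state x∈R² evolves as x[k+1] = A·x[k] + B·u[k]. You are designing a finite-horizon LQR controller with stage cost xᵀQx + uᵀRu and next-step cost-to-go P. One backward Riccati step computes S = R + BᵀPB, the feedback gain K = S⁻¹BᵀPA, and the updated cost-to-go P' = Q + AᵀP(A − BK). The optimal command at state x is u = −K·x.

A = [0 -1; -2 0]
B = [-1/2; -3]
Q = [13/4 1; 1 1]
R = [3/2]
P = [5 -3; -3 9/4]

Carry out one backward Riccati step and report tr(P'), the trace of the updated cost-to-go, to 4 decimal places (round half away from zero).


BᵀP = [6.5000 -5.2500]
S = R + BᵀPB = [3/2] + [12.5000] = [14.0000]
BᵀPA = [10.5000 -6.5000]
K = S⁻¹·BᵀPA = [0.7500 -0.4643]
A−BK = [0.3750 -1.2321; 0.2500 -1.3929]
AᵀP(A−BK) = [1.1250 -1.1250; -1.1250 1.9821]
P' = Q + AᵀP(A−BK) = [4.3750 -0.1250; -0.1250 2.9821]
tr(P') = 7.3571

7.3571


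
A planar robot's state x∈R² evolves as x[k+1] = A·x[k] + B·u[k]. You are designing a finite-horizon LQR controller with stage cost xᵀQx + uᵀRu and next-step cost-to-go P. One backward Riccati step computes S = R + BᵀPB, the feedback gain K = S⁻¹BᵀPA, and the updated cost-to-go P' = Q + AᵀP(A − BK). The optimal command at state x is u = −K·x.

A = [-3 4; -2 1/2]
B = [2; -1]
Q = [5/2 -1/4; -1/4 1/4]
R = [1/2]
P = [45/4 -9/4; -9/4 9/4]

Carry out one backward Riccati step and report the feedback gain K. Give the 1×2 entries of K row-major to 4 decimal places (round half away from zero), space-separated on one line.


BᵀP = [24.7500 -6.7500]
S = R + BᵀPB = [1/2] + [56.2500] = [56.7500]
BᵀPA = [-60.7500 95.6250]
K = S⁻¹·BᵀPA = [-1.0705 1.6850]
A−BK = [-0.8590 0.6300; -3.0705 2.1850]
AᵀP(A−BK) = [18.2181 -13.5099; -13.5099 10.4323]
P' = Q + AᵀP(A−BK) = [20.7181 -13.7599; -13.7599 10.6823]
tr(P') = 31.4003

-1.0705 1.6850


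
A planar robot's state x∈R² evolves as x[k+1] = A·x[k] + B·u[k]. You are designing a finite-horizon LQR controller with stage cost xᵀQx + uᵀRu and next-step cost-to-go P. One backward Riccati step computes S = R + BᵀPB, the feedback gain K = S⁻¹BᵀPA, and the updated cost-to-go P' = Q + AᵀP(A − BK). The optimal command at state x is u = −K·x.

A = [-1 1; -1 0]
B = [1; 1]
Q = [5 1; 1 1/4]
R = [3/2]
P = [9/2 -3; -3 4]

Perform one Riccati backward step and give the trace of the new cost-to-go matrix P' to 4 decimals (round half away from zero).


10.1250

BᵀP = [1.5000 1.0000]
S = R + BᵀPB = [3/2] + [2.5000] = [4.0000]
BᵀPA = [-2.5000 1.5000]
K = S⁻¹·BᵀPA = [-0.6250 0.3750]
A−BK = [-0.3750 0.6250; -0.3750 -0.3750]
AᵀP(A−BK) = [0.9375 -0.5625; -0.5625 3.9375]
P' = Q + AᵀP(A−BK) = [5.9375 0.4375; 0.4375 4.1875]
tr(P') = 10.1250
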